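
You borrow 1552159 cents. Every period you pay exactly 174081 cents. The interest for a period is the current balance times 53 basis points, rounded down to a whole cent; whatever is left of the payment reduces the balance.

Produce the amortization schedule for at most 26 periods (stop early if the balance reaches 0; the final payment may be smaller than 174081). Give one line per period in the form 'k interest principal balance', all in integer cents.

1 8226 165855 1386304
2 7347 166734 1219570
3 6463 167618 1051952
4 5575 168506 883446
5 4682 169399 714047
6 3784 170297 543750
7 2881 171200 372550
8 1974 172107 200443
9 1062 173019 27424
10 145 27424 0

1. interest=⌊1552159·53/10000⌋=8226; principal=174081-8226=165855; balance=1552159-165855=1386304
2. interest=⌊1386304·53/10000⌋=7347; principal=174081-7347=166734; balance=1386304-166734=1219570
3. interest=⌊1219570·53/10000⌋=6463; principal=174081-6463=167618; balance=1219570-167618=1051952
4. interest=⌊1051952·53/10000⌋=5575; principal=174081-5575=168506; balance=1051952-168506=883446
5. interest=⌊883446·53/10000⌋=4682; principal=174081-4682=169399; balance=883446-169399=714047
6. interest=⌊714047·53/10000⌋=3784; principal=174081-3784=170297; balance=714047-170297=543750
7. interest=⌊543750·53/10000⌋=2881; principal=174081-2881=171200; balance=543750-171200=372550
8. interest=⌊372550·53/10000⌋=1974; principal=174081-1974=172107; balance=372550-172107=200443
9. interest=⌊200443·53/10000⌋=1062; principal=174081-1062=173019; balance=200443-173019=27424
10. interest=⌊27424·53/10000⌋=145; principal=min(174081-145,27424)=27424; balance=27424-27424=0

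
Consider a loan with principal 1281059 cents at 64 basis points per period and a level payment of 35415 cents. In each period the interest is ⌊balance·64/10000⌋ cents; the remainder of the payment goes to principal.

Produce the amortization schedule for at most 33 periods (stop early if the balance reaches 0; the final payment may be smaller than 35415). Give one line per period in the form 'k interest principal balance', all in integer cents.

1. interest=⌊1281059·64/10000⌋=8198; principal=35415-8198=27217; balance=1281059-27217=1253842
2. interest=⌊1253842·64/10000⌋=8024; principal=35415-8024=27391; balance=1253842-27391=1226451
3. interest=⌊1226451·64/10000⌋=7849; principal=35415-7849=27566; balance=1226451-27566=1198885
4. interest=⌊1198885·64/10000⌋=7672; principal=35415-7672=27743; balance=1198885-27743=1171142
5. interest=⌊1171142·64/10000⌋=7495; principal=35415-7495=27920; balance=1171142-27920=1143222
6. interest=⌊1143222·64/10000⌋=7316; principal=35415-7316=28099; balance=1143222-28099=1115123
7. interest=⌊1115123·64/10000⌋=7136; principal=35415-7136=28279; balance=1115123-28279=1086844
8. interest=⌊1086844·64/10000⌋=6955; principal=35415-6955=28460; balance=1086844-28460=1058384
9. interest=⌊1058384·64/10000⌋=6773; principal=35415-6773=28642; balance=1058384-28642=1029742
10. interest=⌊1029742·64/10000⌋=6590; principal=35415-6590=28825; balance=1029742-28825=1000917
11. interest=⌊1000917·64/10000⌋=6405; principal=35415-6405=29010; balance=1000917-29010=971907
12. interest=⌊971907·64/10000⌋=6220; principal=35415-6220=29195; balance=971907-29195=942712
13. interest=⌊942712·64/10000⌋=6033; principal=35415-6033=29382; balance=942712-29382=913330
14. interest=⌊913330·64/10000⌋=5845; principal=35415-5845=29570; balance=913330-29570=883760
15. interest=⌊883760·64/10000⌋=5656; principal=35415-5656=29759; balance=883760-29759=854001
16. interest=⌊854001·64/10000⌋=5465; principal=35415-5465=29950; balance=854001-29950=824051
17. interest=⌊824051·64/10000⌋=5273; principal=35415-5273=30142; balance=824051-30142=793909
18. interest=⌊793909·64/10000⌋=5081; principal=35415-5081=30334; balance=793909-30334=763575
19. interest=⌊763575·64/10000⌋=4886; principal=35415-4886=30529; balance=763575-30529=733046
20. interest=⌊733046·64/10000⌋=4691; principal=35415-4691=30724; balance=733046-30724=702322
21. interest=⌊702322·64/10000⌋=4494; principal=35415-4494=30921; balance=702322-30921=671401
22. interest=⌊671401·64/10000⌋=4296; principal=35415-4296=31119; balance=671401-31119=640282
23. interest=⌊640282·64/10000⌋=4097; principal=35415-4097=31318; balance=640282-31318=608964
24. interest=⌊608964·64/10000⌋=3897; principal=35415-3897=31518; balance=608964-31518=577446
25. interest=⌊577446·64/10000⌋=3695; principal=35415-3695=31720; balance=577446-31720=545726
26. interest=⌊545726·64/10000⌋=3492; principal=35415-3492=31923; balance=545726-31923=513803
27. interest=⌊513803·64/10000⌋=3288; principal=35415-3288=32127; balance=513803-32127=481676
28. interest=⌊481676·64/10000⌋=3082; principal=35415-3082=32333; balance=481676-32333=449343
29. interest=⌊449343·64/10000⌋=2875; principal=35415-2875=32540; balance=449343-32540=416803
30. interest=⌊416803·64/10000⌋=2667; principal=35415-2667=32748; balance=416803-32748=384055
31. interest=⌊384055·64/10000⌋=2457; principal=35415-2457=32958; balance=384055-32958=351097
32. interest=⌊351097·64/10000⌋=2247; principal=35415-2247=33168; balance=351097-33168=317929
33. interest=⌊317929·64/10000⌋=2034; principal=35415-2034=33381; balance=317929-33381=284548

1 8198 27217 1253842
2 8024 27391 1226451
3 7849 27566 1198885
4 7672 27743 1171142
5 7495 27920 1143222
6 7316 28099 1115123
7 7136 28279 1086844
8 6955 28460 1058384
9 6773 28642 1029742
10 6590 28825 1000917
11 6405 29010 971907
12 6220 29195 942712
13 6033 29382 913330
14 5845 29570 883760
15 5656 29759 854001
16 5465 29950 824051
17 5273 30142 793909
18 5081 30334 763575
19 4886 30529 733046
20 4691 30724 702322
21 4494 30921 671401
22 4296 31119 640282
23 4097 31318 608964
24 3897 31518 577446
25 3695 31720 545726
26 3492 31923 513803
27 3288 32127 481676
28 3082 32333 449343
29 2875 32540 416803
30 2667 32748 384055
31 2457 32958 351097
32 2247 33168 317929
33 2034 33381 284548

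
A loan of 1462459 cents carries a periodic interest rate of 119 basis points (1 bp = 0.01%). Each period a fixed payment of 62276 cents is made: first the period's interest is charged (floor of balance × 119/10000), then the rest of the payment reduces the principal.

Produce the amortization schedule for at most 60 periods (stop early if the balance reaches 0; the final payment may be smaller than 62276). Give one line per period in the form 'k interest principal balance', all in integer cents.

1. interest=⌊1462459·119/10000⌋=17403; principal=62276-17403=44873; balance=1462459-44873=1417586
2. interest=⌊1417586·119/10000⌋=16869; principal=62276-16869=45407; balance=1417586-45407=1372179
3. interest=⌊1372179·119/10000⌋=16328; principal=62276-16328=45948; balance=1372179-45948=1326231
4. interest=⌊1326231·119/10000⌋=15782; principal=62276-15782=46494; balance=1326231-46494=1279737
5. interest=⌊1279737·119/10000⌋=15228; principal=62276-15228=47048; balance=1279737-47048=1232689
6. interest=⌊1232689·119/10000⌋=14668; principal=62276-14668=47608; balance=1232689-47608=1185081
7. interest=⌊1185081·119/10000⌋=14102; principal=62276-14102=48174; balance=1185081-48174=1136907
8. interest=⌊1136907·119/10000⌋=13529; principal=62276-13529=48747; balance=1136907-48747=1088160
9. interest=⌊1088160·119/10000⌋=12949; principal=62276-12949=49327; balance=1088160-49327=1038833
10. interest=⌊1038833·119/10000⌋=12362; principal=62276-12362=49914; balance=1038833-49914=988919
11. interest=⌊988919·119/10000⌋=11768; principal=62276-11768=50508; balance=988919-50508=938411
12. interest=⌊938411·119/10000⌋=11167; principal=62276-11167=51109; balance=938411-51109=887302
13. interest=⌊887302·119/10000⌋=10558; principal=62276-10558=51718; balance=887302-51718=835584
14. interest=⌊835584·119/10000⌋=9943; principal=62276-9943=52333; balance=835584-52333=783251
15. interest=⌊783251·119/10000⌋=9320; principal=62276-9320=52956; balance=783251-52956=730295
16. interest=⌊730295·119/10000⌋=8690; principal=62276-8690=53586; balance=730295-53586=676709
17. interest=⌊676709·119/10000⌋=8052; principal=62276-8052=54224; balance=676709-54224=622485
18. interest=⌊622485·119/10000⌋=7407; principal=62276-7407=54869; balance=622485-54869=567616
19. interest=⌊567616·119/10000⌋=6754; principal=62276-6754=55522; balance=567616-55522=512094
20. interest=⌊512094·119/10000⌋=6093; principal=62276-6093=56183; balance=512094-56183=455911
21. interest=⌊455911·119/10000⌋=5425; principal=62276-5425=56851; balance=455911-56851=399060
22. interest=⌊399060·119/10000⌋=4748; principal=62276-4748=57528; balance=399060-57528=341532
23. interest=⌊341532·119/10000⌋=4064; principal=62276-4064=58212; balance=341532-58212=283320
24. interest=⌊283320·119/10000⌋=3371; principal=62276-3371=58905; balance=283320-58905=224415
25. interest=⌊224415·119/10000⌋=2670; principal=62276-2670=59606; balance=224415-59606=164809
26. interest=⌊164809·119/10000⌋=1961; principal=62276-1961=60315; balance=164809-60315=104494
27. interest=⌊104494·119/10000⌋=1243; principal=62276-1243=61033; balance=104494-61033=43461
28. interest=⌊43461·119/10000⌋=517; principal=min(62276-517,43461)=43461; balance=43461-43461=0

1 17403 44873 1417586
2 16869 45407 1372179
3 16328 45948 1326231
4 15782 46494 1279737
5 15228 47048 1232689
6 14668 47608 1185081
7 14102 48174 1136907
8 13529 48747 1088160
9 12949 49327 1038833
10 12362 49914 988919
11 11768 50508 938411
12 11167 51109 887302
13 10558 51718 835584
14 9943 52333 783251
15 9320 52956 730295
16 8690 53586 676709
17 8052 54224 622485
18 7407 54869 567616
19 6754 55522 512094
20 6093 56183 455911
21 5425 56851 399060
22 4748 57528 341532
23 4064 58212 283320
24 3371 58905 224415
25 2670 59606 164809
26 1961 60315 104494
27 1243 61033 43461
28 517 43461 0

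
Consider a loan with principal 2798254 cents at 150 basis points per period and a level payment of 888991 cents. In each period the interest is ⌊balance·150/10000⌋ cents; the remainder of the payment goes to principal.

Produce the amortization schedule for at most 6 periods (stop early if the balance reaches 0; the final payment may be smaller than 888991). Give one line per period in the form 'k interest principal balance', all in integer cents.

1 41973 847018 1951236
2 29268 859723 1091513
3 16372 872619 218894
4 3283 218894 0

1. interest=⌊2798254·150/10000⌋=41973; principal=888991-41973=847018; balance=2798254-847018=1951236
2. interest=⌊1951236·150/10000⌋=29268; principal=888991-29268=859723; balance=1951236-859723=1091513
3. interest=⌊1091513·150/10000⌋=16372; principal=888991-16372=872619; balance=1091513-872619=218894
4. interest=⌊218894·150/10000⌋=3283; principal=min(888991-3283,218894)=218894; balance=218894-218894=0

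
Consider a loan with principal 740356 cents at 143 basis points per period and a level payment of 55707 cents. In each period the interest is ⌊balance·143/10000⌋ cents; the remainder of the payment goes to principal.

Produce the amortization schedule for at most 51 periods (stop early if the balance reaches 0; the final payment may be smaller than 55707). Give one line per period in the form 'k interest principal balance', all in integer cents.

1 10587 45120 695236
2 9941 45766 649470
3 9287 46420 603050
4 8623 47084 555966
5 7950 47757 508209
6 7267 48440 459769
7 6574 49133 410636
8 5872 49835 360801
9 5159 50548 310253
10 4436 51271 258982
11 3703 52004 206978
12 2959 52748 154230
13 2205 53502 100728
14 1440 54267 46461
15 664 46461 0

1. interest=⌊740356·143/10000⌋=10587; principal=55707-10587=45120; balance=740356-45120=695236
2. interest=⌊695236·143/10000⌋=9941; principal=55707-9941=45766; balance=695236-45766=649470
3. interest=⌊649470·143/10000⌋=9287; principal=55707-9287=46420; balance=649470-46420=603050
4. interest=⌊603050·143/10000⌋=8623; principal=55707-8623=47084; balance=603050-47084=555966
5. interest=⌊555966·143/10000⌋=7950; principal=55707-7950=47757; balance=555966-47757=508209
6. interest=⌊508209·143/10000⌋=7267; principal=55707-7267=48440; balance=508209-48440=459769
7. interest=⌊459769·143/10000⌋=6574; principal=55707-6574=49133; balance=459769-49133=410636
8. interest=⌊410636·143/10000⌋=5872; principal=55707-5872=49835; balance=410636-49835=360801
9. interest=⌊360801·143/10000⌋=5159; principal=55707-5159=50548; balance=360801-50548=310253
10. interest=⌊310253·143/10000⌋=4436; principal=55707-4436=51271; balance=310253-51271=258982
11. interest=⌊258982·143/10000⌋=3703; principal=55707-3703=52004; balance=258982-52004=206978
12. interest=⌊206978·143/10000⌋=2959; principal=55707-2959=52748; balance=206978-52748=154230
13. interest=⌊154230·143/10000⌋=2205; principal=55707-2205=53502; balance=154230-53502=100728
14. interest=⌊100728·143/10000⌋=1440; principal=55707-1440=54267; balance=100728-54267=46461
15. interest=⌊46461·143/10000⌋=664; principal=min(55707-664,46461)=46461; balance=46461-46461=0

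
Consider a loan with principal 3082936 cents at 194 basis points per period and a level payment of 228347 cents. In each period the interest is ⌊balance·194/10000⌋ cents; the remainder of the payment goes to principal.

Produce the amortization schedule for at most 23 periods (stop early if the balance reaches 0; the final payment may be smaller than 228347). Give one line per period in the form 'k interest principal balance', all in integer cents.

1. interest=⌊3082936·194/10000⌋=59808; principal=228347-59808=168539; balance=3082936-168539=2914397
2. interest=⌊2914397·194/10000⌋=56539; principal=228347-56539=171808; balance=2914397-171808=2742589
3. interest=⌊2742589·194/10000⌋=53206; principal=228347-53206=175141; balance=2742589-175141=2567448
4. interest=⌊2567448·194/10000⌋=49808; principal=228347-49808=178539; balance=2567448-178539=2388909
5. interest=⌊2388909·194/10000⌋=46344; principal=228347-46344=182003; balance=2388909-182003=2206906
6. interest=⌊2206906·194/10000⌋=42813; principal=228347-42813=185534; balance=2206906-185534=2021372
7. interest=⌊2021372·194/10000⌋=39214; principal=228347-39214=189133; balance=2021372-189133=1832239
8. interest=⌊1832239·194/10000⌋=35545; principal=228347-35545=192802; balance=1832239-192802=1639437
9. interest=⌊1639437·194/10000⌋=31805; principal=228347-31805=196542; balance=1639437-196542=1442895
10. interest=⌊1442895·194/10000⌋=27992; principal=228347-27992=200355; balance=1442895-200355=1242540
11. interest=⌊1242540·194/10000⌋=24105; principal=228347-24105=204242; balance=1242540-204242=1038298
12. interest=⌊1038298·194/10000⌋=20142; principal=228347-20142=208205; balance=1038298-208205=830093
13. interest=⌊830093·194/10000⌋=16103; principal=228347-16103=212244; balance=830093-212244=617849
14. interest=⌊617849·194/10000⌋=11986; principal=228347-11986=216361; balance=617849-216361=401488
15. interest=⌊401488·194/10000⌋=7788; principal=228347-7788=220559; balance=401488-220559=180929
16. interest=⌊180929·194/10000⌋=3510; principal=min(228347-3510,180929)=180929; balance=180929-180929=0

1 59808 168539 2914397
2 56539 171808 2742589
3 53206 175141 2567448
4 49808 178539 2388909
5 46344 182003 2206906
6 42813 185534 2021372
7 39214 189133 1832239
8 35545 192802 1639437
9 31805 196542 1442895
10 27992 200355 1242540
11 24105 204242 1038298
12 20142 208205 830093
13 16103 212244 617849
14 11986 216361 401488
15 7788 220559 180929
16 3510 180929 0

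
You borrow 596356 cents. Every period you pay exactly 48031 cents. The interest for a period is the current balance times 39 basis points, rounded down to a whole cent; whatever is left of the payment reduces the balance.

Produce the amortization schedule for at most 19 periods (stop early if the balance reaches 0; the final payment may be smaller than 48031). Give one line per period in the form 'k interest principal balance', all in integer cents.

1. interest=⌊596356·39/10000⌋=2325; principal=48031-2325=45706; balance=596356-45706=550650
2. interest=⌊550650·39/10000⌋=2147; principal=48031-2147=45884; balance=550650-45884=504766
3. interest=⌊504766·39/10000⌋=1968; principal=48031-1968=46063; balance=504766-46063=458703
4. interest=⌊458703·39/10000⌋=1788; principal=48031-1788=46243; balance=458703-46243=412460
5. interest=⌊412460·39/10000⌋=1608; principal=48031-1608=46423; balance=412460-46423=366037
6. interest=⌊366037·39/10000⌋=1427; principal=48031-1427=46604; balance=366037-46604=319433
7. interest=⌊319433·39/10000⌋=1245; principal=48031-1245=46786; balance=319433-46786=272647
8. interest=⌊272647·39/10000⌋=1063; principal=48031-1063=46968; balance=272647-46968=225679
9. interest=⌊225679·39/10000⌋=880; principal=48031-880=47151; balance=225679-47151=178528
10. interest=⌊178528·39/10000⌋=696; principal=48031-696=47335; balance=178528-47335=131193
11. interest=⌊131193·39/10000⌋=511; principal=48031-511=47520; balance=131193-47520=83673
12. interest=⌊83673·39/10000⌋=326; principal=48031-326=47705; balance=83673-47705=35968
13. interest=⌊35968·39/10000⌋=140; principal=min(48031-140,35968)=35968; balance=35968-35968=0

1 2325 45706 550650
2 2147 45884 504766
3 1968 46063 458703
4 1788 46243 412460
5 1608 46423 366037
6 1427 46604 319433
7 1245 46786 272647
8 1063 46968 225679
9 880 47151 178528
10 696 47335 131193
11 511 47520 83673
12 326 47705 35968
13 140 35968 0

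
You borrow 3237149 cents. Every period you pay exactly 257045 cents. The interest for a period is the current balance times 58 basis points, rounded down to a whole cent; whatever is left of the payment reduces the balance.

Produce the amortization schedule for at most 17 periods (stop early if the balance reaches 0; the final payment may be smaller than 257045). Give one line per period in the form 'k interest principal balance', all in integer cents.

1. interest=⌊3237149·58/10000⌋=18775; principal=257045-18775=238270; balance=3237149-238270=2998879
2. interest=⌊2998879·58/10000⌋=17393; principal=257045-17393=239652; balance=2998879-239652=2759227
3. interest=⌊2759227·58/10000⌋=16003; principal=257045-16003=241042; balance=2759227-241042=2518185
4. interest=⌊2518185·58/10000⌋=14605; principal=257045-14605=242440; balance=2518185-242440=2275745
5. interest=⌊2275745·58/10000⌋=13199; principal=257045-13199=243846; balance=2275745-243846=2031899
6. interest=⌊2031899·58/10000⌋=11785; principal=257045-11785=245260; balance=2031899-245260=1786639
7. interest=⌊1786639·58/10000⌋=10362; principal=257045-10362=246683; balance=1786639-246683=1539956
8. interest=⌊1539956·58/10000⌋=8931; principal=257045-8931=248114; balance=1539956-248114=1291842
9. interest=⌊1291842·58/10000⌋=7492; principal=257045-7492=249553; balance=1291842-249553=1042289
10. interest=⌊1042289·58/10000⌋=6045; principal=257045-6045=251000; balance=1042289-251000=791289
11. interest=⌊791289·58/10000⌋=4589; principal=257045-4589=252456; balance=791289-252456=538833
12. interest=⌊538833·58/10000⌋=3125; principal=257045-3125=253920; balance=538833-253920=284913
13. interest=⌊284913·58/10000⌋=1652; principal=257045-1652=255393; balance=284913-255393=29520
14. interest=⌊29520·58/10000⌋=171; principal=min(257045-171,29520)=29520; balance=29520-29520=0

1 18775 238270 2998879
2 17393 239652 2759227
3 16003 241042 2518185
4 14605 242440 2275745
5 13199 243846 2031899
6 11785 245260 1786639
7 10362 246683 1539956
8 8931 248114 1291842
9 7492 249553 1042289
10 6045 251000 791289
11 4589 252456 538833
12 3125 253920 284913
13 1652 255393 29520
14 171 29520 0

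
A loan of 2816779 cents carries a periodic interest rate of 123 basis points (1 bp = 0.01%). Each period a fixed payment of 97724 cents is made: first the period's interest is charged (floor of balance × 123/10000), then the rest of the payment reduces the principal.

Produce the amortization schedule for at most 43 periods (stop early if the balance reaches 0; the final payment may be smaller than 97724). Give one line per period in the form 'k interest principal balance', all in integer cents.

1 34646 63078 2753701
2 33870 63854 2689847
3 33085 64639 2625208
4 32290 65434 2559774
5 31485 66239 2493535
6 30670 67054 2426481
7 29845 67879 2358602
8 29010 68714 2289888
9 28165 69559 2220329
10 27310 70414 2149915
11 26443 71281 2078634
12 25567 72157 2006477
13 24679 73045 1933432
14 23781 73943 1859489
15 22871 74853 1784636
16 21951 75773 1708863
17 21019 76705 1632158
18 20075 77649 1554509
19 19120 78604 1475905
20 18153 79571 1396334
21 17174 80550 1315784
22 16184 81540 1234244
23 15181 82543 1151701
24 14165 83559 1068142
25 13138 84586 983556
26 12097 85627 897929
27 11044 86680 811249
28 9978 87746 723503
29 8899 88825 634678
30 7806 89918 544760
31 6700 91024 453736
32 5580 92144 361592
33 4447 93277 268315
34 3300 94424 173891
35 2138 95586 78305
36 963 78305 0

1. interest=⌊2816779·123/10000⌋=34646; principal=97724-34646=63078; balance=2816779-63078=2753701
2. interest=⌊2753701·123/10000⌋=33870; principal=97724-33870=63854; balance=2753701-63854=2689847
3. interest=⌊2689847·123/10000⌋=33085; principal=97724-33085=64639; balance=2689847-64639=2625208
4. interest=⌊2625208·123/10000⌋=32290; principal=97724-32290=65434; balance=2625208-65434=2559774
5. interest=⌊2559774·123/10000⌋=31485; principal=97724-31485=66239; balance=2559774-66239=2493535
6. interest=⌊2493535·123/10000⌋=30670; principal=97724-30670=67054; balance=2493535-67054=2426481
7. interest=⌊2426481·123/10000⌋=29845; principal=97724-29845=67879; balance=2426481-67879=2358602
8. interest=⌊2358602·123/10000⌋=29010; principal=97724-29010=68714; balance=2358602-68714=2289888
9. interest=⌊2289888·123/10000⌋=28165; principal=97724-28165=69559; balance=2289888-69559=2220329
10. interest=⌊2220329·123/10000⌋=27310; principal=97724-27310=70414; balance=2220329-70414=2149915
11. interest=⌊2149915·123/10000⌋=26443; principal=97724-26443=71281; balance=2149915-71281=2078634
12. interest=⌊2078634·123/10000⌋=25567; principal=97724-25567=72157; balance=2078634-72157=2006477
13. interest=⌊2006477·123/10000⌋=24679; principal=97724-24679=73045; balance=2006477-73045=1933432
14. interest=⌊1933432·123/10000⌋=23781; principal=97724-23781=73943; balance=1933432-73943=1859489
15. interest=⌊1859489·123/10000⌋=22871; principal=97724-22871=74853; balance=1859489-74853=1784636
16. interest=⌊1784636·123/10000⌋=21951; principal=97724-21951=75773; balance=1784636-75773=1708863
17. interest=⌊1708863·123/10000⌋=21019; principal=97724-21019=76705; balance=1708863-76705=1632158
18. interest=⌊1632158·123/10000⌋=20075; principal=97724-20075=77649; balance=1632158-77649=1554509
19. interest=⌊1554509·123/10000⌋=19120; principal=97724-19120=78604; balance=1554509-78604=1475905
20. interest=⌊1475905·123/10000⌋=18153; principal=97724-18153=79571; balance=1475905-79571=1396334
21. interest=⌊1396334·123/10000⌋=17174; principal=97724-17174=80550; balance=1396334-80550=1315784
22. interest=⌊1315784·123/10000⌋=16184; principal=97724-16184=81540; balance=1315784-81540=1234244
23. interest=⌊1234244·123/10000⌋=15181; principal=97724-15181=82543; balance=1234244-82543=1151701
24. interest=⌊1151701·123/10000⌋=14165; principal=97724-14165=83559; balance=1151701-83559=1068142
25. interest=⌊1068142·123/10000⌋=13138; principal=97724-13138=84586; balance=1068142-84586=983556
26. interest=⌊983556·123/10000⌋=12097; principal=97724-12097=85627; balance=983556-85627=897929
27. interest=⌊897929·123/10000⌋=11044; principal=97724-11044=86680; balance=897929-86680=811249
28. interest=⌊811249·123/10000⌋=9978; principal=97724-9978=87746; balance=811249-87746=723503
29. interest=⌊723503·123/10000⌋=8899; principal=97724-8899=88825; balance=723503-88825=634678
30. interest=⌊634678·123/10000⌋=7806; principal=97724-7806=89918; balance=634678-89918=544760
31. interest=⌊544760·123/10000⌋=6700; principal=97724-6700=91024; balance=544760-91024=453736
32. interest=⌊453736·123/10000⌋=5580; principal=97724-5580=92144; balance=453736-92144=361592
33. interest=⌊361592·123/10000⌋=4447; principal=97724-4447=93277; balance=361592-93277=268315
34. interest=⌊268315·123/10000⌋=3300; principal=97724-3300=94424; balance=268315-94424=173891
35. interest=⌊173891·123/10000⌋=2138; principal=97724-2138=95586; balance=173891-95586=78305
36. interest=⌊78305·123/10000⌋=963; principal=min(97724-963,78305)=78305; balance=78305-78305=0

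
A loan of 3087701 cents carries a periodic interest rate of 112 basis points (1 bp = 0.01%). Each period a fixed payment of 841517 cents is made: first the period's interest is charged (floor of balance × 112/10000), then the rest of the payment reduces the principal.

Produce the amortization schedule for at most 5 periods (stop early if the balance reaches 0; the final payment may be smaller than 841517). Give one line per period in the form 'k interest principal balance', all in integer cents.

1. interest=⌊3087701·112/10000⌋=34582; principal=841517-34582=806935; balance=3087701-806935=2280766
2. interest=⌊2280766·112/10000⌋=25544; principal=841517-25544=815973; balance=2280766-815973=1464793
3. interest=⌊1464793·112/10000⌋=16405; principal=841517-16405=825112; balance=1464793-825112=639681
4. interest=⌊639681·112/10000⌋=7164; principal=min(841517-7164,639681)=639681; balance=639681-639681=0

1 34582 806935 2280766
2 25544 815973 1464793
3 16405 825112 639681
4 7164 639681 0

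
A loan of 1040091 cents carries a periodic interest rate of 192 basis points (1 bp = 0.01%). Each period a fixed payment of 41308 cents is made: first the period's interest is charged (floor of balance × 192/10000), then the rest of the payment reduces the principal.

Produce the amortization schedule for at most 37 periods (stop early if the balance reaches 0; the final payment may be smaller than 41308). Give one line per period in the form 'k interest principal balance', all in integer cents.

1. interest=⌊1040091·192/10000⌋=19969; principal=41308-19969=21339; balance=1040091-21339=1018752
2. interest=⌊1018752·192/10000⌋=19560; principal=41308-19560=21748; balance=1018752-21748=997004
3. interest=⌊997004·192/10000⌋=19142; principal=41308-19142=22166; balance=997004-22166=974838
4. interest=⌊974838·192/10000⌋=18716; principal=41308-18716=22592; balance=974838-22592=952246
5. interest=⌊952246·192/10000⌋=18283; principal=41308-18283=23025; balance=952246-23025=929221
6. interest=⌊929221·192/10000⌋=17841; principal=41308-17841=23467; balance=929221-23467=905754
7. interest=⌊905754·192/10000⌋=17390; principal=41308-17390=23918; balance=905754-23918=881836
8. interest=⌊881836·192/10000⌋=16931; principal=41308-16931=24377; balance=881836-24377=857459
9. interest=⌊857459·192/10000⌋=16463; principal=41308-16463=24845; balance=857459-24845=832614
10. interest=⌊832614·192/10000⌋=15986; principal=41308-15986=25322; balance=832614-25322=807292
11. interest=⌊807292·192/10000⌋=15500; principal=41308-15500=25808; balance=807292-25808=781484
12. interest=⌊781484·192/10000⌋=15004; principal=41308-15004=26304; balance=781484-26304=755180
13. interest=⌊755180·192/10000⌋=14499; principal=41308-14499=26809; balance=755180-26809=728371
14. interest=⌊728371·192/10000⌋=13984; principal=41308-13984=27324; balance=728371-27324=701047
15. interest=⌊701047·192/10000⌋=13460; principal=41308-13460=27848; balance=701047-27848=673199
16. interest=⌊673199·192/10000⌋=12925; principal=41308-12925=28383; balance=673199-28383=644816
17. interest=⌊644816·192/10000⌋=12380; principal=41308-12380=28928; balance=644816-28928=615888
18. interest=⌊615888·192/10000⌋=11825; principal=41308-11825=29483; balance=615888-29483=586405
19. interest=⌊586405·192/10000⌋=11258; principal=41308-11258=30050; balance=586405-30050=556355
20. interest=⌊556355·192/10000⌋=10682; principal=41308-10682=30626; balance=556355-30626=525729
21. interest=⌊525729·192/10000⌋=10093; principal=41308-10093=31215; balance=525729-31215=494514
22. interest=⌊494514·192/10000⌋=9494; principal=41308-9494=31814; balance=494514-31814=462700
23. interest=⌊462700·192/10000⌋=8883; principal=41308-8883=32425; balance=462700-32425=430275
24. interest=⌊430275·192/10000⌋=8261; principal=41308-8261=33047; balance=430275-33047=397228
25. interest=⌊397228·192/10000⌋=7626; principal=41308-7626=33682; balance=397228-33682=363546
26. interest=⌊363546·192/10000⌋=6980; principal=41308-6980=34328; balance=363546-34328=329218
27. interest=⌊329218·192/10000⌋=6320; principal=41308-6320=34988; balance=329218-34988=294230
28. interest=⌊294230·192/10000⌋=5649; principal=41308-5649=35659; balance=294230-35659=258571
29. interest=⌊258571·192/10000⌋=4964; principal=41308-4964=36344; balance=258571-36344=222227
30. interest=⌊222227·192/10000⌋=4266; principal=41308-4266=37042; balance=222227-37042=185185
31. interest=⌊185185·192/10000⌋=3555; principal=41308-3555=37753; balance=185185-37753=147432
32. interest=⌊147432·192/10000⌋=2830; principal=41308-2830=38478; balance=147432-38478=108954
33. interest=⌊108954·192/10000⌋=2091; principal=41308-2091=39217; balance=108954-39217=69737
34. interest=⌊69737·192/10000⌋=1338; principal=41308-1338=39970; balance=69737-39970=29767
35. interest=⌊29767·192/10000⌋=571; principal=min(41308-571,29767)=29767; balance=29767-29767=0

1 19969 21339 1018752
2 19560 21748 997004
3 19142 22166 974838
4 18716 22592 952246
5 18283 23025 929221
6 17841 23467 905754
7 17390 23918 881836
8 16931 24377 857459
9 16463 24845 832614
10 15986 25322 807292
11 15500 25808 781484
12 15004 26304 755180
13 14499 26809 728371
14 13984 27324 701047
15 13460 27848 673199
16 12925 28383 644816
17 12380 28928 615888
18 11825 29483 586405
19 11258 30050 556355
20 10682 30626 525729
21 10093 31215 494514
22 9494 31814 462700
23 8883 32425 430275
24 8261 33047 397228
25 7626 33682 363546
26 6980 34328 329218
27 6320 34988 294230
28 5649 35659 258571
29 4964 36344 222227
30 4266 37042 185185
31 3555 37753 147432
32 2830 38478 108954
33 2091 39217 69737
34 1338 39970 29767
35 571 29767 0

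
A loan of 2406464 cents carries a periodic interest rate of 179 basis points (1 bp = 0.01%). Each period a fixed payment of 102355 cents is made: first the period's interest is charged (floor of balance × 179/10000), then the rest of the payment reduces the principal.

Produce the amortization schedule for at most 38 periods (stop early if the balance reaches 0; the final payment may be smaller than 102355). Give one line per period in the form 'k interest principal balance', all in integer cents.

1 43075 59280 2347184
2 42014 60341 2286843
3 40934 61421 2225422
4 39835 62520 2162902
5 38715 63640 2099262
6 37576 64779 2034483
7 36417 65938 1968545
8 35236 67119 1901426
9 34035 68320 1833106
10 32812 69543 1763563
11 31567 70788 1692775
12 30300 72055 1620720
13 29010 73345 1547375
14 27698 74657 1472718
15 26361 75994 1396724
16 25001 77354 1319370
17 23616 78739 1240631
18 22207 80148 1160483
19 20772 81583 1078900
20 19312 83043 995857
21 17825 84530 911327
22 16312 86043 825284
23 14772 87583 737701
24 13204 89151 648550
25 11609 90746 557804
26 9984 92371 465433
27 8331 94024 371409
28 6648 95707 275702
29 4935 97420 178282
30 3191 99164 79118
31 1416 79118 0

1. interest=⌊2406464·179/10000⌋=43075; principal=102355-43075=59280; balance=2406464-59280=2347184
2. interest=⌊2347184·179/10000⌋=42014; principal=102355-42014=60341; balance=2347184-60341=2286843
3. interest=⌊2286843·179/10000⌋=40934; principal=102355-40934=61421; balance=2286843-61421=2225422
4. interest=⌊2225422·179/10000⌋=39835; principal=102355-39835=62520; balance=2225422-62520=2162902
5. interest=⌊2162902·179/10000⌋=38715; principal=102355-38715=63640; balance=2162902-63640=2099262
6. interest=⌊2099262·179/10000⌋=37576; principal=102355-37576=64779; balance=2099262-64779=2034483
7. interest=⌊2034483·179/10000⌋=36417; principal=102355-36417=65938; balance=2034483-65938=1968545
8. interest=⌊1968545·179/10000⌋=35236; principal=102355-35236=67119; balance=1968545-67119=1901426
9. interest=⌊1901426·179/10000⌋=34035; principal=102355-34035=68320; balance=1901426-68320=1833106
10. interest=⌊1833106·179/10000⌋=32812; principal=102355-32812=69543; balance=1833106-69543=1763563
11. interest=⌊1763563·179/10000⌋=31567; principal=102355-31567=70788; balance=1763563-70788=1692775
12. interest=⌊1692775·179/10000⌋=30300; principal=102355-30300=72055; balance=1692775-72055=1620720
13. interest=⌊1620720·179/10000⌋=29010; principal=102355-29010=73345; balance=1620720-73345=1547375
14. interest=⌊1547375·179/10000⌋=27698; principal=102355-27698=74657; balance=1547375-74657=1472718
15. interest=⌊1472718·179/10000⌋=26361; principal=102355-26361=75994; balance=1472718-75994=1396724
16. interest=⌊1396724·179/10000⌋=25001; principal=102355-25001=77354; balance=1396724-77354=1319370
17. interest=⌊1319370·179/10000⌋=23616; principal=102355-23616=78739; balance=1319370-78739=1240631
18. interest=⌊1240631·179/10000⌋=22207; principal=102355-22207=80148; balance=1240631-80148=1160483
19. interest=⌊1160483·179/10000⌋=20772; principal=102355-20772=81583; balance=1160483-81583=1078900
20. interest=⌊1078900·179/10000⌋=19312; principal=102355-19312=83043; balance=1078900-83043=995857
21. interest=⌊995857·179/10000⌋=17825; principal=102355-17825=84530; balance=995857-84530=911327
22. interest=⌊911327·179/10000⌋=16312; principal=102355-16312=86043; balance=911327-86043=825284
23. interest=⌊825284·179/10000⌋=14772; principal=102355-14772=87583; balance=825284-87583=737701
24. interest=⌊737701·179/10000⌋=13204; principal=102355-13204=89151; balance=737701-89151=648550
25. interest=⌊648550·179/10000⌋=11609; principal=102355-11609=90746; balance=648550-90746=557804
26. interest=⌊557804·179/10000⌋=9984; principal=102355-9984=92371; balance=557804-92371=465433
27. interest=⌊465433·179/10000⌋=8331; principal=102355-8331=94024; balance=465433-94024=371409
28. interest=⌊371409·179/10000⌋=6648; principal=102355-6648=95707; balance=371409-95707=275702
29. interest=⌊275702·179/10000⌋=4935; principal=102355-4935=97420; balance=275702-97420=178282
30. interest=⌊178282·179/10000⌋=3191; principal=102355-3191=99164; balance=178282-99164=79118
31. interest=⌊79118·179/10000⌋=1416; principal=min(102355-1416,79118)=79118; balance=79118-79118=0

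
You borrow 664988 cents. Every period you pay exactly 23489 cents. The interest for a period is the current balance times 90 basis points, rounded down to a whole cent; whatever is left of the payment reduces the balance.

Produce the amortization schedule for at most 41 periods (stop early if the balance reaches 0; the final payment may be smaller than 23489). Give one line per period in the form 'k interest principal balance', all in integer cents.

1 5984 17505 647483
2 5827 17662 629821
3 5668 17821 612000
4 5508 17981 594019
5 5346 18143 575876
6 5182 18307 557569
7 5018 18471 539098
8 4851 18638 520460
9 4684 18805 501655
10 4514 18975 482680
11 4344 19145 463535
12 4171 19318 444217
13 3997 19492 424725
14 3822 19667 405058
15 3645 19844 385214
16 3466 20023 365191
17 3286 20203 344988
18 3104 20385 324603
19 2921 20568 304035
20 2736 20753 283282
21 2549 20940 262342
22 2361 21128 241214
23 2170 21319 219895
24 1979 21510 198385
25 1785 21704 176681
26 1590 21899 154782
27 1393 22096 132686
28 1194 22295 110391
29 993 22496 87895
30 791 22698 65197
31 586 22903 42294
32 380 23109 19185
33 172 19185 0

1. interest=⌊664988·90/10000⌋=5984; principal=23489-5984=17505; balance=664988-17505=647483
2. interest=⌊647483·90/10000⌋=5827; principal=23489-5827=17662; balance=647483-17662=629821
3. interest=⌊629821·90/10000⌋=5668; principal=23489-5668=17821; balance=629821-17821=612000
4. interest=⌊612000·90/10000⌋=5508; principal=23489-5508=17981; balance=612000-17981=594019
5. interest=⌊594019·90/10000⌋=5346; principal=23489-5346=18143; balance=594019-18143=575876
6. interest=⌊575876·90/10000⌋=5182; principal=23489-5182=18307; balance=575876-18307=557569
7. interest=⌊557569·90/10000⌋=5018; principal=23489-5018=18471; balance=557569-18471=539098
8. interest=⌊539098·90/10000⌋=4851; principal=23489-4851=18638; balance=539098-18638=520460
9. interest=⌊520460·90/10000⌋=4684; principal=23489-4684=18805; balance=520460-18805=501655
10. interest=⌊501655·90/10000⌋=4514; principal=23489-4514=18975; balance=501655-18975=482680
11. interest=⌊482680·90/10000⌋=4344; principal=23489-4344=19145; balance=482680-19145=463535
12. interest=⌊463535·90/10000⌋=4171; principal=23489-4171=19318; balance=463535-19318=444217
13. interest=⌊444217·90/10000⌋=3997; principal=23489-3997=19492; balance=444217-19492=424725
14. interest=⌊424725·90/10000⌋=3822; principal=23489-3822=19667; balance=424725-19667=405058
15. interest=⌊405058·90/10000⌋=3645; principal=23489-3645=19844; balance=405058-19844=385214
16. interest=⌊385214·90/10000⌋=3466; principal=23489-3466=20023; balance=385214-20023=365191
17. interest=⌊365191·90/10000⌋=3286; principal=23489-3286=20203; balance=365191-20203=344988
18. interest=⌊344988·90/10000⌋=3104; principal=23489-3104=20385; balance=344988-20385=324603
19. interest=⌊324603·90/10000⌋=2921; principal=23489-2921=20568; balance=324603-20568=304035
20. interest=⌊304035·90/10000⌋=2736; principal=23489-2736=20753; balance=304035-20753=283282
21. interest=⌊283282·90/10000⌋=2549; principal=23489-2549=20940; balance=283282-20940=262342
22. interest=⌊262342·90/10000⌋=2361; principal=23489-2361=21128; balance=262342-21128=241214
23. interest=⌊241214·90/10000⌋=2170; principal=23489-2170=21319; balance=241214-21319=219895
24. interest=⌊219895·90/10000⌋=1979; principal=23489-1979=21510; balance=219895-21510=198385
25. interest=⌊198385·90/10000⌋=1785; principal=23489-1785=21704; balance=198385-21704=176681
26. interest=⌊176681·90/10000⌋=1590; principal=23489-1590=21899; balance=176681-21899=154782
27. interest=⌊154782·90/10000⌋=1393; principal=23489-1393=22096; balance=154782-22096=132686
28. interest=⌊132686·90/10000⌋=1194; principal=23489-1194=22295; balance=132686-22295=110391
29. interest=⌊110391·90/10000⌋=993; principal=23489-993=22496; balance=110391-22496=87895
30. interest=⌊87895·90/10000⌋=791; principal=23489-791=22698; balance=87895-22698=65197
31. interest=⌊65197·90/10000⌋=586; principal=23489-586=22903; balance=65197-22903=42294
32. interest=⌊42294·90/10000⌋=380; principal=23489-380=23109; balance=42294-23109=19185
33. interest=⌊19185·90/10000⌋=172; principal=min(23489-172,19185)=19185; balance=19185-19185=0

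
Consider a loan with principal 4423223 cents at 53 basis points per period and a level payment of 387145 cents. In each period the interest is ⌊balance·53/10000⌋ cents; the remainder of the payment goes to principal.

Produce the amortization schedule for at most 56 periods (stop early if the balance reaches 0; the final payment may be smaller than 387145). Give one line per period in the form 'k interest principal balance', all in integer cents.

1. interest=⌊4423223·53/10000⌋=23443; principal=387145-23443=363702; balance=4423223-363702=4059521
2. interest=⌊4059521·53/10000⌋=21515; principal=387145-21515=365630; balance=4059521-365630=3693891
3. interest=⌊3693891·53/10000⌋=19577; principal=387145-19577=367568; balance=3693891-367568=3326323
4. interest=⌊3326323·53/10000⌋=17629; principal=387145-17629=369516; balance=3326323-369516=2956807
5. interest=⌊2956807·53/10000⌋=15671; principal=387145-15671=371474; balance=2956807-371474=2585333
6. interest=⌊2585333·53/10000⌋=13702; principal=387145-13702=373443; balance=2585333-373443=2211890
7. interest=⌊2211890·53/10000⌋=11723; principal=387145-11723=375422; balance=2211890-375422=1836468
8. interest=⌊1836468·53/10000⌋=9733; principal=387145-9733=377412; balance=1836468-377412=1459056
9. interest=⌊1459056·53/10000⌋=7732; principal=387145-7732=379413; balance=1459056-379413=1079643
10. interest=⌊1079643·53/10000⌋=5722; principal=387145-5722=381423; balance=1079643-381423=698220
11. interest=⌊698220·53/10000⌋=3700; principal=387145-3700=383445; balance=698220-383445=314775
12. interest=⌊314775·53/10000⌋=1668; principal=min(387145-1668,314775)=314775; balance=314775-314775=0

1 23443 363702 4059521
2 21515 365630 3693891
3 19577 367568 3326323
4 17629 369516 2956807
5 15671 371474 2585333
6 13702 373443 2211890
7 11723 375422 1836468
8 9733 377412 1459056
9 7732 379413 1079643
10 5722 381423 698220
11 3700 383445 314775
12 1668 314775 0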